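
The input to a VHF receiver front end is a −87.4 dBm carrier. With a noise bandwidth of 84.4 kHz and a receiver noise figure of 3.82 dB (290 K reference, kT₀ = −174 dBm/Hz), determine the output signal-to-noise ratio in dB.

33.5 dB

Noise floor: N = −174 + 10 log₁₀(B) + NF
10 log₁₀(8.44×10⁴) = 49.26 dB
N = −174 + 49.26 + 3.82 = −120.92 dBm
SNR = P_sig − N = −87.4 − (−120.92) = 33.52 dB → 33.5 dB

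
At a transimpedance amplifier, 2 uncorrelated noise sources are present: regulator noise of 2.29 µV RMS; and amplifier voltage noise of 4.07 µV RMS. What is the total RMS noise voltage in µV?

4.67 µV

Uncorrelated sources add in power (mean-square): V_tot = √(ΣV_i²)
V_tot = √[(2.29×10⁻⁶)² + (4.07×10⁻⁶)²] = 4.67×10⁻⁶ V = 4.67 µV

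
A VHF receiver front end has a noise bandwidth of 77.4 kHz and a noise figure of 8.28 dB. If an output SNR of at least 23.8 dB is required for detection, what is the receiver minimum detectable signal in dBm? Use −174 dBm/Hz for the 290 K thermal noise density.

−93.0 dBm

Sensitivity = −174 + 10 log₁₀(B) + NF + SNR_min
= −174 + 48.89 + 8.28 + 23.8
= −93.03 dBm → −93.0 dBm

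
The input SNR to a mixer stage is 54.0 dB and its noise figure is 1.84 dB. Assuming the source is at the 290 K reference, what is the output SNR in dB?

52.16 dB

By definition F = SNR_in/SNR_out, so in dB: SNR_out = SNR_in − NF
SNR_out = 54.0 − 1.84 = 52.16 dB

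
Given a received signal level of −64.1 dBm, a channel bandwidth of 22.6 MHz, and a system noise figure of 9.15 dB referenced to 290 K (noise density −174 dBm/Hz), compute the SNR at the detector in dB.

Noise floor: N = −174 + 10 log₁₀(B) + NF
10 log₁₀(2.26×10⁷) = 73.54 dB
N = −174 + 73.54 + 9.15 = −91.31 dBm
SNR = P_sig − N = −64.1 − (−91.31) = 27.21 dB → 27.2 dB

27.2 dB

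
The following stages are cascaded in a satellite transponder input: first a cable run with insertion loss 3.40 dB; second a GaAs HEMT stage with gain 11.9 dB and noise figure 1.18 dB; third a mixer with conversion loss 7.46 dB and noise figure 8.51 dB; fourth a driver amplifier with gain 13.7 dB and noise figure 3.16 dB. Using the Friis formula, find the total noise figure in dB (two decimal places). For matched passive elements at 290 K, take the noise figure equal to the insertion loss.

Convert to linear (a loss of L dB is a gain of −L dB): F_i = 10^(NF_i/10), G_i = 10^(G_i,dB/10)
  Stage 1: F_1 = 10^(3.40/10) = 2.188, G_1 = 10^(−3.40/10) = 0.4571
  Stage 2: F_2 = 10^(1.18/10) = 1.312, G_2 = 10^(11.9/10) = 15.49
  Stage 3: F_3 = 10^(8.51/10) = 7.096, G_3 = 10^(−7.46/10) = 0.1795
  Stage 4: F_4 = 10^(3.16/10) = 2.070, G_4 = 10^(13.7/10) = 23.44
Friis cascade:
  F = 2.188 + (1.312 − 1)/0.4571 + (7.096 − 1)/7.079 + (2.070 − 1)/1.271 = 4.574
NF = 10 log₁₀(4.574) = 6.60 dB

6.60 dB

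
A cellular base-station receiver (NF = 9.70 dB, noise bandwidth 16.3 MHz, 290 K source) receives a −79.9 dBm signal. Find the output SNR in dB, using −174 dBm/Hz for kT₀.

Noise floor: N = −174 + 10 log₁₀(B) + NF
10 log₁₀(1.63×10⁷) = 72.12 dB
N = −174 + 72.12 + 9.70 = −92.18 dBm
SNR = P_sig − N = −79.9 − (−92.18) = 12.28 dB → 12.3 dB

12.3 dB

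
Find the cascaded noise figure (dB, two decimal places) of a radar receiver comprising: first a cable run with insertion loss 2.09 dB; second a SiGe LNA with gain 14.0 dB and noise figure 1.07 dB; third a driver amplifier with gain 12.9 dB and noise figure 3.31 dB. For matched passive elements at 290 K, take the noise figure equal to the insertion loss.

3.31 dB

Convert to linear (a loss of L dB is a gain of −L dB): F_i = 10^(NF_i/10), G_i = 10^(G_i,dB/10)
  Stage 1: F_1 = 10^(2.09/10) = 1.618, G_1 = 10^(−2.09/10) = 0.6180
  Stage 2: F_2 = 10^(1.07/10) = 1.279, G_2 = 10^(14.0/10) = 25.12
  Stage 3: F_3 = 10^(3.31/10) = 2.143, G_3 = 10^(12.9/10) = 19.50
Friis cascade:
  F = 1.618 + (1.279 − 1)/0.6180 + (2.143 − 1)/15.52 = 2.144
NF = 10 log₁₀(2.144) = 3.31 dB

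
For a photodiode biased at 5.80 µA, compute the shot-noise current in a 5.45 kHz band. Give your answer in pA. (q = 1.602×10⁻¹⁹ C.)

101 pA

I_n = √(2qI·B)
2qI·B = 2 × 1.602×10⁻¹⁹ × 5.80×10⁻⁶ × 5.45×10³ = 1.01×10⁻²⁰ A²
I_n = √(1.01×10⁻²⁰) = 1.01×10⁻¹⁰ A = 101 pA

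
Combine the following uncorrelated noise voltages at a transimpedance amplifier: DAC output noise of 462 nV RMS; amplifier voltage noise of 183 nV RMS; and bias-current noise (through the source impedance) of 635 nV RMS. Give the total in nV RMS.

Uncorrelated sources add in power (mean-square): V_tot = √(ΣV_i²)
V_tot = √[(4.62×10⁻⁷)² + (1.83×10⁻⁷)² + (6.35×10⁻⁷)²] = 8.06×10⁻⁷ V = 806 nV

806 nV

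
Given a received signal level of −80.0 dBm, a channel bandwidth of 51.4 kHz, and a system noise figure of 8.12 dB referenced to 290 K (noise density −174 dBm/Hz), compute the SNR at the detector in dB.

Noise floor: N = −174 + 10 log₁₀(B) + NF
10 log₁₀(5.14×10⁴) = 47.11 dB
N = −174 + 47.11 + 8.12 = −118.77 dBm
SNR = P_sig − N = −80.0 − (−118.77) = 38.77 dB → 38.8 dB

38.8 dB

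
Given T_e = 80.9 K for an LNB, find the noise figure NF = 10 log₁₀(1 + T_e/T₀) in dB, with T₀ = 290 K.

F = 1 + T_e/T₀ = 1 + 80.9/290 = 1.27897
NF = 10 log₁₀(1.27897) = 1.07 dB

1.07 dB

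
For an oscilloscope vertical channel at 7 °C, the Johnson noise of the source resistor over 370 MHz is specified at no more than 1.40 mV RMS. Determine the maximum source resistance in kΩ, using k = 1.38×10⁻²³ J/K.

T = 7 °C + 273.15 = 280.15 K
Johnson–Nyquist: V_n = √(4kTRB) ⇒ R = V_n² / (4kTB)
4kTB = 4 × 1.38×10⁻²³ × 280.15 × 3.70×10⁸ = 5.72×10⁻¹²
R = (1.40×10⁻³)² / 5.72×10⁻¹² = 3.43×10⁵ Ω = 343 kΩ

343 kΩ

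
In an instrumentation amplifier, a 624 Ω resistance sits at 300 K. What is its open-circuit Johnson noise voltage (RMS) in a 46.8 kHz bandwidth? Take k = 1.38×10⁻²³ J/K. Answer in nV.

695 nV

V_n = √(4kTRB)
4kTRB = 4 × 1.38×10⁻²³ × 300 × 6.24×10² × 4.68×10⁴ = 4.84×10⁻¹³ V²
V_n = √(4.84×10⁻¹³) = 6.95×10⁻⁷ V = 695 nV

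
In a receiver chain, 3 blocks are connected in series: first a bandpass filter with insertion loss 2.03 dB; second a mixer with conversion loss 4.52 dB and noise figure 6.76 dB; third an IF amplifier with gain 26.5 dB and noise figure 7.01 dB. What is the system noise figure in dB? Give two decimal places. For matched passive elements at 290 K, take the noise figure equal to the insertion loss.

14.11 dB

Convert to linear (a loss of L dB is a gain of −L dB): F_i = 10^(NF_i/10), G_i = 10^(G_i,dB/10)
  Stage 1: F_1 = 10^(2.03/10) = 1.596, G_1 = 10^(−2.03/10) = 0.6266
  Stage 2: F_2 = 10^(6.76/10) = 4.742, G_2 = 10^(−4.52/10) = 0.3532
  Stage 3: F_3 = 10^(7.01/10) = 5.023, G_3 = 10^(26.5/10) = 446.7
Friis cascade:
  F = 1.596 + (4.742 − 1)/0.6266 + (5.023 − 1)/0.2213 = 25.75
NF = 10 log₁₀(25.75) = 14.11 dB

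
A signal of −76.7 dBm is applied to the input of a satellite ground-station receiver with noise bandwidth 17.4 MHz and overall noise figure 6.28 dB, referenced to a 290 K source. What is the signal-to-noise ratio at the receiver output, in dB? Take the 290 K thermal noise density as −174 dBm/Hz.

18.6 dB

Noise floor: N = −174 + 10 log₁₀(B) + NF
10 log₁₀(1.74×10⁷) = 72.41 dB
N = −174 + 72.41 + 6.28 = −95.31 dBm
SNR = P_sig − N = −76.7 − (−95.31) = 18.61 dB → 18.6 dB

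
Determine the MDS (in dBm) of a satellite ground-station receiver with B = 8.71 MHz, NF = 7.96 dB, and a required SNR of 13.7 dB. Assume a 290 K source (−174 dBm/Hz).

−82.9 dBm

Sensitivity = −174 + 10 log₁₀(B) + NF + SNR_min
= −174 + 69.4 + 7.96 + 13.7
= −82.94 dBm → −82.9 dBm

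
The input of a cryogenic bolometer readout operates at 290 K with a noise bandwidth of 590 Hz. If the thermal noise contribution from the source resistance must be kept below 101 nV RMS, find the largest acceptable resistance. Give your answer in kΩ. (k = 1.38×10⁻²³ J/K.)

1.08 kΩ

Johnson–Nyquist: V_n = √(4kTRB) ⇒ R = V_n² / (4kTB)
4kTB = 4 × 1.38×10⁻²³ × 290 × 5.90×10² = 9.44×10⁻¹⁸
R = (1.01×10⁻⁷)² / 9.44×10⁻¹⁸ = 1.08×10³ Ω = 1.08 kΩ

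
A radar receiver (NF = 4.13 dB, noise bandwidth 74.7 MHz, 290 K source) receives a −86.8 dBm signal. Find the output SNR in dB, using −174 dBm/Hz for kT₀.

Noise floor: N = −174 + 10 log₁₀(B) + NF
10 log₁₀(7.47×10⁷) = 78.73 dB
N = −174 + 78.73 + 4.13 = −91.14 dBm
SNR = P_sig − N = −86.8 − (−91.14) = 4.34 dB → 4.3 dB

4.3 dB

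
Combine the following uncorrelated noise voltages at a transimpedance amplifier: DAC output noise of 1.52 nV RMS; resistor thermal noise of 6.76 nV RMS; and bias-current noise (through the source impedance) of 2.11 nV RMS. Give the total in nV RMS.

Uncorrelated sources add in power (mean-square): V_tot = √(ΣV_i²)
V_tot = √[(1.52×10⁻⁹)² + (6.76×10⁻⁹)² + (2.11×10⁻⁹)²] = 7.24×10⁻⁹ V = 7.24 nV

7.24 nV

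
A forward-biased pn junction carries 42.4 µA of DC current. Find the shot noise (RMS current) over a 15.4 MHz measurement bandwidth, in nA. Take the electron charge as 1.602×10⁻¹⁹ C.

14.5 nA

I_n = √(2qI·B)
2qI·B = 2 × 1.602×10⁻¹⁹ × 4.24×10⁻⁵ × 1.54×10⁷ = 2.09×10⁻¹⁶ A²
I_n = √(2.09×10⁻¹⁶) = 1.45×10⁻⁸ A = 14.5 nA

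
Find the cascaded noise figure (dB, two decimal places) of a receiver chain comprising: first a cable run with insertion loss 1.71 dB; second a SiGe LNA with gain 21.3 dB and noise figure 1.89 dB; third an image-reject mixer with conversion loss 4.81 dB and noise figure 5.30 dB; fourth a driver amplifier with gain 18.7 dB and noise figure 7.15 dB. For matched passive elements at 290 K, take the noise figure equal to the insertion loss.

Convert to linear (a loss of L dB is a gain of −L dB): F_i = 10^(NF_i/10), G_i = 10^(G_i,dB/10)
  Stage 1: F_1 = 10^(1.71/10) = 1.483, G_1 = 10^(−1.71/10) = 0.6745
  Stage 2: F_2 = 10^(1.89/10) = 1.545, G_2 = 10^(21.3/10) = 134.9
  Stage 3: F_3 = 10^(5.30/10) = 3.388, G_3 = 10^(−4.81/10) = 0.3304
  Stage 4: F_4 = 10^(7.15/10) = 5.188, G_4 = 10^(18.7/10) = 74.13
Friis cascade:
  F = 1.483 + (1.545 − 1)/0.6745 + (3.388 − 1)/90.99 + (5.188 − 1)/30.06 = 2.456
NF = 10 log₁₀(2.456) = 3.90 dB

3.90 dB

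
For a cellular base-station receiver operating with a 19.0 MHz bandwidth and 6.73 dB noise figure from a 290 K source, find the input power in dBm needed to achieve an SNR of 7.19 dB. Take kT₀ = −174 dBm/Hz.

−87.3 dBm

Sensitivity = −174 + 10 log₁₀(B) + NF + SNR_min
= −174 + 72.79 + 6.73 + 7.19
= −87.29 dBm → −87.3 dBm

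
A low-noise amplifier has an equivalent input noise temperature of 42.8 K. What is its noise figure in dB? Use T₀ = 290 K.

0.598 dB

F = 1 + T_e/T₀ = 1 + 42.8/290 = 1.14759
NF = 10 log₁₀(1.14759) = 0.598 dB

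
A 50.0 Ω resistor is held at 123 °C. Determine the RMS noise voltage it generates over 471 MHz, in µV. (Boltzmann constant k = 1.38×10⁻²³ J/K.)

T = 123 °C + 273.15 = 396.15 K
V_n = √(4kTRB)
4kTRB = 4 × 1.38×10⁻²³ × 396.15 × 5.00×10¹ × 4.71×10⁸ = 5.15×10⁻¹⁰ V²
V_n = √(5.15×10⁻¹⁰) = 2.27×10⁻⁵ V = 22.7 µV

22.7 µV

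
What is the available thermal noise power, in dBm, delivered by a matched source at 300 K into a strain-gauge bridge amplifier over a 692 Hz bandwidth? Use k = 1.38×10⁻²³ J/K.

P_n = kTB = 1.38×10⁻²³ × 300 × 6.92×10² = 2.86×10⁻¹⁸ W
In dBm: 10 log₁₀(2.86×10⁻¹⁸ / 10⁻³) = −145.4 dBm

−145.4 dBm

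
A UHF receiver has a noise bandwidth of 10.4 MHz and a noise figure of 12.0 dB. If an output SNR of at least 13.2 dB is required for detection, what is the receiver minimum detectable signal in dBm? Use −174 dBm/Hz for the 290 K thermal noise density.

Sensitivity = −174 + 10 log₁₀(B) + NF + SNR_min
= −174 + 70.17 + 12.0 + 13.2
= −78.63 dBm → −78.6 dBm

−78.6 dBm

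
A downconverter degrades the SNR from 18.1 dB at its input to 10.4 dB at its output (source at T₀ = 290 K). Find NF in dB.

7.7 dB

NF (dB) = SNR_in(dB) − SNR_out(dB) when the source is at T₀
NF = 18.1 − 10.4 = 7.7 dB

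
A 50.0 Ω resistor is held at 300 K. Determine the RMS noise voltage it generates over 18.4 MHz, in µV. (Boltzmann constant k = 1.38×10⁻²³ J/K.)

3.90 µV

V_n = √(4kTRB)
4kTRB = 4 × 1.38×10⁻²³ × 300 × 5.00×10¹ × 1.84×10⁷ = 1.52×10⁻¹¹ V²
V_n = √(1.52×10⁻¹¹) = 3.90×10⁻⁶ V = 3.90 µV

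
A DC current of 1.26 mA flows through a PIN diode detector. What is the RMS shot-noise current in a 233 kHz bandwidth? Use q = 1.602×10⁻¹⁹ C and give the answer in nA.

I_n = √(2qI·B)
2qI·B = 2 × 1.602×10⁻¹⁹ × 1.26×10⁻³ × 2.33×10⁵ = 9.41×10⁻¹⁷ A²
I_n = √(9.41×10⁻¹⁷) = 9.70×10⁻⁹ A = 9.70 nA

9.70 nA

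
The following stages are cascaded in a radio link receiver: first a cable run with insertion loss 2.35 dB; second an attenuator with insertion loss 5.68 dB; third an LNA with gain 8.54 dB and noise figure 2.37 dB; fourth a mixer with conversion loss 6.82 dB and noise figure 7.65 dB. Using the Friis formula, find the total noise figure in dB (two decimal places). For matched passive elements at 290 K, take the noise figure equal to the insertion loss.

11.83 dB

Convert to linear (a loss of L dB is a gain of −L dB): F_i = 10^(NF_i/10), G_i = 10^(G_i,dB/10)
  Stage 1: F_1 = 10^(2.35/10) = 1.718, G_1 = 10^(−2.35/10) = 0.5821
  Stage 2: F_2 = 10^(5.68/10) = 3.698, G_2 = 10^(−5.68/10) = 0.2704
  Stage 3: F_3 = 10^(2.37/10) = 1.726, G_3 = 10^(8.54/10) = 7.145
  Stage 4: F_4 = 10^(7.65/10) = 5.821, G_4 = 10^(−6.82/10) = 0.2080
Friis cascade:
  F = 1.718 + (3.698 − 1)/0.5821 + (1.726 − 1)/0.1574 + (5.821 − 1)/1.125 = 15.25
NF = 10 log₁₀(15.25) = 11.83 dB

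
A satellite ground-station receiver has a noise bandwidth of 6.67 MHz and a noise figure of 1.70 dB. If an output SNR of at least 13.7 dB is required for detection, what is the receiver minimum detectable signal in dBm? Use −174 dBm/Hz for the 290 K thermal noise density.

Sensitivity = −174 + 10 log₁₀(B) + NF + SNR_min
= −174 + 68.24 + 1.70 + 13.7
= −90.36 dBm → −90.4 dBm

−90.4 dBm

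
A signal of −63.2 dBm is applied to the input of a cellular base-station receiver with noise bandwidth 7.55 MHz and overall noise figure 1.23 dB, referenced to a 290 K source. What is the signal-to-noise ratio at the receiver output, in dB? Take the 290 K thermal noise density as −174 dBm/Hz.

Noise floor: N = −174 + 10 log₁₀(B) + NF
10 log₁₀(7.55×10⁶) = 68.78 dB
N = −174 + 68.78 + 1.23 = −103.99 dBm
SNR = P_sig − N = −63.2 − (−103.99) = 40.79 dB → 40.8 dB

40.8 dB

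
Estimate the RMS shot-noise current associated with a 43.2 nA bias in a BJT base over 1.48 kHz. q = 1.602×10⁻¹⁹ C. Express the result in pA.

I_n = √(2qI·B)
2qI·B = 2 × 1.602×10⁻¹⁹ × 4.32×10⁻⁸ × 1.48×10³ = 2.05×10⁻²³ A²
I_n = √(2.05×10⁻²³) = 4.53×10⁻¹² A = 4.53 pA

4.53 pA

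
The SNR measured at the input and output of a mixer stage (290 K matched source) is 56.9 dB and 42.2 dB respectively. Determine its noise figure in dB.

14.7 dB

NF (dB) = SNR_in(dB) − SNR_out(dB) when the source is at T₀
NF = 56.9 − 42.2 = 14.7 dB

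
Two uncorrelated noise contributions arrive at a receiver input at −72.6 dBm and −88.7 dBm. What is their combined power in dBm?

Convert to linear, add, convert back:
P₁ = 5.50×10⁻¹¹ W, P₂ = 1.35×10⁻¹² W
P_tot = 5.63×10⁻¹¹ W → 10 log₁₀(P_tot / 10⁻³) = −72.5 dBm

−72.5 dBm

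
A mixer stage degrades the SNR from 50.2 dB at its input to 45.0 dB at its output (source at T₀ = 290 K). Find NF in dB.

5.2 dB

NF (dB) = SNR_in(dB) − SNR_out(dB) when the source is at T₀
NF = 50.2 − 45.0 = 5.2 dB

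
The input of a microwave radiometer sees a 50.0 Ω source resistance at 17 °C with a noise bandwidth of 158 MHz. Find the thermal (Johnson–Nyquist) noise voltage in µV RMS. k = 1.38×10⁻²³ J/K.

11.2 µV

T = 17 °C + 273.15 = 290.15 K
V_n = √(4kTRB)
4kTRB = 4 × 1.38×10⁻²³ × 290.15 × 5.00×10¹ × 1.58×10⁸ = 1.27×10⁻¹⁰ V²
V_n = √(1.27×10⁻¹⁰) = 1.12×10⁻⁵ V = 11.2 µV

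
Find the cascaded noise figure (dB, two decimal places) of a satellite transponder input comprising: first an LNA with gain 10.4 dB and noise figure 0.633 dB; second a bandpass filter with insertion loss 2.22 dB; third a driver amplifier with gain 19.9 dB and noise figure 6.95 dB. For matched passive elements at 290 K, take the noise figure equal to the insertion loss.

Convert to linear (a loss of L dB is a gain of −L dB): F_i = 10^(NF_i/10), G_i = 10^(G_i,dB/10)
  Stage 1: F_1 = 10^(0.633/10) = 1.157, G_1 = 10^(10.4/10) = 10.96
  Stage 2: F_2 = 10^(2.22/10) = 1.667, G_2 = 10^(−2.22/10) = 0.5998
  Stage 3: F_3 = 10^(6.95/10) = 4.955, G_3 = 10^(19.9/10) = 97.72
Friis cascade:
  F = 1.157 + (1.667 − 1)/10.96 + (4.955 − 1)/6.577 = 1.819
NF = 10 log₁₀(1.819) = 2.60 dB

2.60 dB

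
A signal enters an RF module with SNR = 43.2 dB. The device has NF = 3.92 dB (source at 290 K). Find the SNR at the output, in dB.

39.28 dB

By definition F = SNR_in/SNR_out, so in dB: SNR_out = SNR_in − NF
SNR_out = 43.2 − 3.92 = 39.28 dB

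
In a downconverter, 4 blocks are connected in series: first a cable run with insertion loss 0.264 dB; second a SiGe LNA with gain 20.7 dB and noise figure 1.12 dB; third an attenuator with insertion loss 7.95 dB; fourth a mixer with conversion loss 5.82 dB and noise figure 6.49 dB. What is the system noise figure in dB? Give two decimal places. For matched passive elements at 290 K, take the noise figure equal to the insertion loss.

2.09 dB

Convert to linear (a loss of L dB is a gain of −L dB): F_i = 10^(NF_i/10), G_i = 10^(G_i,dB/10)
  Stage 1: F_1 = 10^(0.264/10) = 1.063, G_1 = 10^(−0.264/10) = 0.9410
  Stage 2: F_2 = 10^(1.12/10) = 1.294, G_2 = 10^(20.7/10) = 117.5
  Stage 3: F_3 = 10^(7.95/10) = 6.237, G_3 = 10^(−7.95/10) = 0.1603
  Stage 4: F_4 = 10^(6.49/10) = 4.457, G_4 = 10^(−5.82/10) = 0.2618
Friis cascade:
  F = 1.063 + (1.294 − 1)/0.9410 + (6.237 − 1)/110.6 + (4.457 − 1)/17.73 = 1.618
NF = 10 log₁₀(1.618) = 2.09 dB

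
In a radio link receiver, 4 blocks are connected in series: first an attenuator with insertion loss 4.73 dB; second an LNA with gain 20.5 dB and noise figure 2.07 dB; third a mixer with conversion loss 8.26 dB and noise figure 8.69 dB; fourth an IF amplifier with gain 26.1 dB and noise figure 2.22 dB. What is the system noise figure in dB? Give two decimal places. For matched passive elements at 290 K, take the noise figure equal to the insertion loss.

Convert to linear (a loss of L dB is a gain of −L dB): F_i = 10^(NF_i/10), G_i = 10^(G_i,dB/10)
  Stage 1: F_1 = 10^(4.73/10) = 2.972, G_1 = 10^(−4.73/10) = 0.3365
  Stage 2: F_2 = 10^(2.07/10) = 1.611, G_2 = 10^(20.5/10) = 112.2
  Stage 3: F_3 = 10^(8.69/10) = 7.396, G_3 = 10^(−8.26/10) = 0.1493
  Stage 4: F_4 = 10^(2.22/10) = 1.667, G_4 = 10^(26.1/10) = 407.4
Friis cascade:
  F = 2.972 + (1.611 − 1)/0.3365 + (7.396 − 1)/37.76 + (1.667 − 1)/5.636 = 5.074
NF = 10 log₁₀(5.074) = 7.05 dB

7.05 dB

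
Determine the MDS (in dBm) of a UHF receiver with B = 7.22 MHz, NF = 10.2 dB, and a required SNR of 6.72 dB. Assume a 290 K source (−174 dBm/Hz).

Sensitivity = −174 + 10 log₁₀(B) + NF + SNR_min
= −174 + 68.59 + 10.2 + 6.72
= −88.49 dBm → −88.5 dBm

−88.5 dBm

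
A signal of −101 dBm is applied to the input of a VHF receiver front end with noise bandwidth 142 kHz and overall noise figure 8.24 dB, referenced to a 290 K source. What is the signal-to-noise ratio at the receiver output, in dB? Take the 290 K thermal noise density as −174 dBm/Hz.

13.2 dB

Noise floor: N = −174 + 10 log₁₀(B) + NF
10 log₁₀(1.42×10⁵) = 51.52 dB
N = −174 + 51.52 + 8.24 = −114.24 dBm
SNR = P_sig − N = −101 − (−114.24) = 13.24 dB → 13.2 dB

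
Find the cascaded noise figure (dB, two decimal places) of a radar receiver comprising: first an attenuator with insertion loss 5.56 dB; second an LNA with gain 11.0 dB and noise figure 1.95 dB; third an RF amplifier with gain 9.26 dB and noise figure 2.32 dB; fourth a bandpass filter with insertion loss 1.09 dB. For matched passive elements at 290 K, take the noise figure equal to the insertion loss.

Convert to linear (a loss of L dB is a gain of −L dB): F_i = 10^(NF_i/10), G_i = 10^(G_i,dB/10)
  Stage 1: F_1 = 10^(5.56/10) = 3.597, G_1 = 10^(−5.56/10) = 0.2780
  Stage 2: F_2 = 10^(1.95/10) = 1.567, G_2 = 10^(11.0/10) = 12.59
  Stage 3: F_3 = 10^(2.32/10) = 1.706, G_3 = 10^(9.26/10) = 8.433
  Stage 4: F_4 = 10^(1.09/10) = 1.285, G_4 = 10^(−1.09/10) = 0.7780
Friis cascade:
  F = 3.597 + (1.567 − 1)/0.2780 + (1.706 − 1)/3.499 + (1.285 − 1)/29.51 = 5.848
NF = 10 log₁₀(5.848) = 7.67 dB

7.67 dB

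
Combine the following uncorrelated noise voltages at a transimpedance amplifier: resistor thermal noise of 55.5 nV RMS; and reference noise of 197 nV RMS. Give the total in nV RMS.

Uncorrelated sources add in power (mean-square): V_tot = √(ΣV_i²)
V_tot = √[(5.55×10⁻⁸)² + (1.97×10⁻⁷)²] = 2.05×10⁻⁷ V = 205 nV

205 nV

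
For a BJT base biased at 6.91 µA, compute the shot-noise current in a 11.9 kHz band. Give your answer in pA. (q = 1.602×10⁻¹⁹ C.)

162 pA

I_n = √(2qI·B)
2qI·B = 2 × 1.602×10⁻¹⁹ × 6.91×10⁻⁶ × 1.19×10⁴ = 2.63×10⁻²⁰ A²
I_n = √(2.63×10⁻²⁰) = 1.62×10⁻¹⁰ A = 162 pA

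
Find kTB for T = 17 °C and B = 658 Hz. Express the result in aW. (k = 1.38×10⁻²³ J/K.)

2.63 aW

T = 17 °C + 273.15 = 290.15 K
P_n = kTB = 1.38×10⁻²³ × 290.15 × 6.58×10² = 2.63×10⁻¹⁸ W = 2.63 aW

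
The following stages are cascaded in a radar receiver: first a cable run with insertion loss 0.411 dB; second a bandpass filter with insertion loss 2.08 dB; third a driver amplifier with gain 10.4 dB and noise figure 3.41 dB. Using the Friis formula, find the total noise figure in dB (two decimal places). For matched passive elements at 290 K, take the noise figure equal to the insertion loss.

5.90 dB

Convert to linear (a loss of L dB is a gain of −L dB): F_i = 10^(NF_i/10), G_i = 10^(G_i,dB/10)
  Stage 1: F_1 = 10^(0.411/10) = 1.099, G_1 = 10^(−0.411/10) = 0.9097
  Stage 2: F_2 = 10^(2.08/10) = 1.614, G_2 = 10^(−2.08/10) = 0.6194
  Stage 3: F_3 = 10^(3.41/10) = 2.193, G_3 = 10^(10.4/10) = 10.96
Friis cascade:
  F = 1.099 + (1.614 − 1)/0.9097 + (2.193 − 1)/0.5635 = 3.891
NF = 10 log₁₀(3.891) = 5.90 dB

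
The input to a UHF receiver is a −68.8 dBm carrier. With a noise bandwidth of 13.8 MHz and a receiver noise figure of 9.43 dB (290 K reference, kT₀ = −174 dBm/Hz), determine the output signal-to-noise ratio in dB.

24.4 dB

Noise floor: N = −174 + 10 log₁₀(B) + NF
10 log₁₀(1.38×10⁷) = 71.4 dB
N = −174 + 71.4 + 9.43 = −93.17 dBm
SNR = P_sig − N = −68.8 − (−93.17) = 24.37 dB → 24.4 dB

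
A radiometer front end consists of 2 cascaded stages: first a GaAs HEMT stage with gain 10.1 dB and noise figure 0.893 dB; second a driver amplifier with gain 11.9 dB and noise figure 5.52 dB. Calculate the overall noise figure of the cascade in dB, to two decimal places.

Convert to linear (a loss of L dB is a gain of −L dB): F_i = 10^(NF_i/10), G_i = 10^(G_i,dB/10)
  Stage 1: F_1 = 10^(0.893/10) = 1.228, G_1 = 10^(10.1/10) = 10.23
  Stage 2: F_2 = 10^(5.52/10) = 3.565, G_2 = 10^(11.9/10) = 15.49
Friis cascade:
  F = 1.228 + (3.565 − 1)/10.23 = 1.479
NF = 10 log₁₀(1.479) = 1.70 dB

1.70 dB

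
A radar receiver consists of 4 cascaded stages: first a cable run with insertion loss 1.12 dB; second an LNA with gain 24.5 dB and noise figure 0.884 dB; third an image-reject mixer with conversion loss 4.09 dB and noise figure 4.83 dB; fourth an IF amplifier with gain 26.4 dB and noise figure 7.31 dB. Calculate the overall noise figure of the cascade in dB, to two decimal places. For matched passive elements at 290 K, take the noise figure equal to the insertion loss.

Convert to linear (a loss of L dB is a gain of −L dB): F_i = 10^(NF_i/10), G_i = 10^(G_i,dB/10)
  Stage 1: F_1 = 10^(1.12/10) = 1.294, G_1 = 10^(−1.12/10) = 0.7727
  Stage 2: F_2 = 10^(0.884/10) = 1.226, G_2 = 10^(24.5/10) = 281.8
  Stage 3: F_3 = 10^(4.83/10) = 3.041, G_3 = 10^(−4.09/10) = 0.3899
  Stage 4: F_4 = 10^(7.31/10) = 5.383, G_4 = 10^(26.4/10) = 436.5
Friis cascade:
  F = 1.294 + (1.226 − 1)/0.7727 + (3.041 − 1)/217.8 + (5.383 − 1)/84.92 = 1.647
NF = 10 log₁₀(1.647) = 2.17 dB

2.17 dB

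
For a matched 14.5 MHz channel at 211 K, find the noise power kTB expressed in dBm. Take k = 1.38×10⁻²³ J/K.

P_n = kTB = 1.38×10⁻²³ × 211 × 1.45×10⁷ = 4.22×10⁻¹⁴ W
In dBm: 10 log₁₀(4.22×10⁻¹⁴ / 10⁻³) = −103.7 dBm

−103.7 dBm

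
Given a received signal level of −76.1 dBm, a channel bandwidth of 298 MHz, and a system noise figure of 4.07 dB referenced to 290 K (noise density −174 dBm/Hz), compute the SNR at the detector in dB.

9.1 dB

Noise floor: N = −174 + 10 log₁₀(B) + NF
10 log₁₀(2.98×10⁸) = 84.74 dB
N = −174 + 84.74 + 4.07 = −85.19 dBm
SNR = P_sig − N = −76.1 − (−85.19) = 9.09 dB → 9.1 dB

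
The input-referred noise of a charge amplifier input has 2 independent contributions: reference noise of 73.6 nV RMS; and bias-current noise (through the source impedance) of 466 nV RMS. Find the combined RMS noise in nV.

472 nV

Uncorrelated sources add in power (mean-square): V_tot = √(ΣV_i²)
V_tot = √[(7.36×10⁻⁸)² + (4.66×10⁻⁷)²] = 4.72×10⁻⁷ V = 472 nV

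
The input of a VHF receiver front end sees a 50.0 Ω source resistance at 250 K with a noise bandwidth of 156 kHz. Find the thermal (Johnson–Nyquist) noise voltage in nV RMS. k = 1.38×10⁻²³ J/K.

V_n = √(4kTRB)
4kTRB = 4 × 1.38×10⁻²³ × 250 × 5.00×10¹ × 1.56×10⁵ = 1.08×10⁻¹³ V²
V_n = √(1.08×10⁻¹³) = 3.28×10⁻⁷ V = 328 nV

328 nV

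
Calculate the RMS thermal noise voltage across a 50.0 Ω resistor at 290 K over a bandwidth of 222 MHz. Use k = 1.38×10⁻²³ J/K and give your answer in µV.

V_n = √(4kTRB)
4kTRB = 4 × 1.38×10⁻²³ × 290 × 5.00×10¹ × 2.22×10⁸ = 1.78×10⁻¹⁰ V²
V_n = √(1.78×10⁻¹⁰) = 1.33×10⁻⁵ V = 13.3 µV

13.3 µV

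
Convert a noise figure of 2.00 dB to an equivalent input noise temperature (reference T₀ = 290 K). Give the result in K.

F = 10^(2.00/10) = 1.58489
T_e = (F − 1)·T₀ = (1.58489 − 1) × 290 = 170 K

170 K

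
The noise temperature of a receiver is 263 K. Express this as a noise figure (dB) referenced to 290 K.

2.80 dB

F = 1 + T_e/T₀ = 1 + 263/290 = 1.9069
NF = 10 log₁₀(1.9069) = 2.80 dB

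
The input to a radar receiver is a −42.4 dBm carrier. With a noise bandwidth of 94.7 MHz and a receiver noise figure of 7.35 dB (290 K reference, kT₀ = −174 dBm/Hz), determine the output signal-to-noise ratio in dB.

44.5 dB

Noise floor: N = −174 + 10 log₁₀(B) + NF
10 log₁₀(9.47×10⁷) = 79.76 dB
N = −174 + 79.76 + 7.35 = −86.89 dBm
SNR = P_sig − N = −42.4 − (−86.89) = 44.49 dB → 44.5 dB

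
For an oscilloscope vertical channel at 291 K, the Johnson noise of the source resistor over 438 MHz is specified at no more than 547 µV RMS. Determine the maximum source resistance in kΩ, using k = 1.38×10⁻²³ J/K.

42.5 kΩ

Johnson–Nyquist: V_n = √(4kTRB) ⇒ R = V_n² / (4kTB)
4kTB = 4 × 1.38×10⁻²³ × 291 × 4.38×10⁸ = 7.04×10⁻¹²
R = (5.47×10⁻⁴)² / 7.04×10⁻¹² = 4.25×10⁴ Ω = 42.5 kΩ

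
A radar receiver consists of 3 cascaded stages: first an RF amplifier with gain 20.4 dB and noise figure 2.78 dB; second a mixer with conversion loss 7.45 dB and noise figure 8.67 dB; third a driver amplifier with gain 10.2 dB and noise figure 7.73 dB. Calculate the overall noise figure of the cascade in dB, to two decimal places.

Convert to linear (a loss of L dB is a gain of −L dB): F_i = 10^(NF_i/10), G_i = 10^(G_i,dB/10)
  Stage 1: F_1 = 10^(2.78/10) = 1.897, G_1 = 10^(20.4/10) = 109.6
  Stage 2: F_2 = 10^(8.67/10) = 7.362, G_2 = 10^(−7.45/10) = 0.1799
  Stage 3: F_3 = 10^(7.73/10) = 5.929, G_3 = 10^(10.2/10) = 10.47
Friis cascade:
  F = 1.897 + (7.362 − 1)/109.6 + (5.929 − 1)/19.72 = 2.205
NF = 10 log₁₀(2.205) = 3.43 dB

3.43 dB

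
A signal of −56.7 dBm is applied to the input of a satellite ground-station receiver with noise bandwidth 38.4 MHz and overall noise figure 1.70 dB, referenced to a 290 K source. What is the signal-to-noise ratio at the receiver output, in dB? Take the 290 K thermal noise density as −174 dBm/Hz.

Noise floor: N = −174 + 10 log₁₀(B) + NF
10 log₁₀(3.84×10⁷) = 75.84 dB
N = −174 + 75.84 + 1.70 = −96.46 dBm
SNR = P_sig − N = −56.7 − (−96.46) = 39.76 dB → 39.8 dB

39.8 dB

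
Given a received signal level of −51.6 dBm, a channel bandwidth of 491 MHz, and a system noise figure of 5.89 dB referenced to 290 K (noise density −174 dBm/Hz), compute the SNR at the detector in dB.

29.6 dB

Noise floor: N = −174 + 10 log₁₀(B) + NF
10 log₁₀(4.91×10⁸) = 86.91 dB
N = −174 + 86.91 + 5.89 = −81.20 dBm
SNR = P_sig − N = −51.6 − (−81.20) = 29.60 dB → 29.6 dB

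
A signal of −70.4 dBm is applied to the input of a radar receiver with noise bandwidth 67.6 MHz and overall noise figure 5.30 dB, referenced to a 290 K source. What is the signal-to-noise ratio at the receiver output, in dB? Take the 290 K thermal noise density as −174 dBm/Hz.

20.0 dB

Noise floor: N = −174 + 10 log₁₀(B) + NF
10 log₁₀(6.76×10⁷) = 78.3 dB
N = −174 + 78.3 + 5.30 = −90.40 dBm
SNR = P_sig − N = −70.4 − (−90.40) = 20.00 dB → 20.0 dB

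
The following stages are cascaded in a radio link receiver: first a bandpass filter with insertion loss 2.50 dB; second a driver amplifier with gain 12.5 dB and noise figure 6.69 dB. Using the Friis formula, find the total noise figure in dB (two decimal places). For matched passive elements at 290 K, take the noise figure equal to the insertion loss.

9.19 dB

Convert to linear (a loss of L dB is a gain of −L dB): F_i = 10^(NF_i/10), G_i = 10^(G_i,dB/10)
  Stage 1: F_1 = 10^(2.50/10) = 1.778, G_1 = 10^(−2.50/10) = 0.5623
  Stage 2: F_2 = 10^(6.69/10) = 4.667, G_2 = 10^(12.5/10) = 17.78
Friis cascade:
  F = 1.778 + (4.667 − 1)/0.5623 = 8.299
NF = 10 log₁₀(8.299) = 9.19 dB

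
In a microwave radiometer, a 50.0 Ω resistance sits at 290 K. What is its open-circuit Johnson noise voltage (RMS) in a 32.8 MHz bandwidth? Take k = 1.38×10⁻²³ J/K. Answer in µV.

V_n = √(4kTRB)
4kTRB = 4 × 1.38×10⁻²³ × 290 × 5.00×10¹ × 3.28×10⁷ = 2.63×10⁻¹¹ V²
V_n = √(2.63×10⁻¹¹) = 5.12×10⁻⁶ V = 5.12 µV

5.12 µV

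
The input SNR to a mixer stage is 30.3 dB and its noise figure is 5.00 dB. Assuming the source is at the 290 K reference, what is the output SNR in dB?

By definition F = SNR_in/SNR_out, so in dB: SNR_out = SNR_in − NF
SNR_out = 30.3 − 5.00 = 25.30 dB

25.30 dB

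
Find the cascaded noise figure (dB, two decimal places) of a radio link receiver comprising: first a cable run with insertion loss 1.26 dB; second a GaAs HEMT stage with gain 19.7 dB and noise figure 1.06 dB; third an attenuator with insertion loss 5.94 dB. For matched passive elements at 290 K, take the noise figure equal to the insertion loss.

Convert to linear (a loss of L dB is a gain of −L dB): F_i = 10^(NF_i/10), G_i = 10^(G_i,dB/10)
  Stage 1: F_1 = 10^(1.26/10) = 1.337, G_1 = 10^(−1.26/10) = 0.7482
  Stage 2: F_2 = 10^(1.06/10) = 1.276, G_2 = 10^(19.7/10) = 93.33
  Stage 3: F_3 = 10^(5.94/10) = 3.926, G_3 = 10^(−5.94/10) = 0.2547
Friis cascade:
  F = 1.337 + (1.276 − 1)/0.7482 + (3.926 − 1)/69.82 = 1.748
NF = 10 log₁₀(1.748) = 2.43 dB

2.43 dB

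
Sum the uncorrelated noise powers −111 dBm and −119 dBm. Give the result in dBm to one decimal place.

−110.4 dBm

Convert to linear, add, convert back:
P₁ = 7.94×10⁻¹⁵ W, P₂ = 1.26×10⁻¹⁵ W
P_tot = 9.20×10⁻¹⁵ W → 10 log₁₀(P_tot / 10⁻³) = −110.4 dBm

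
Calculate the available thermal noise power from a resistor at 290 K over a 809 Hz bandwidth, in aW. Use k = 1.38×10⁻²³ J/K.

P_n = kTB = 1.38×10⁻²³ × 290 × 8.09×10² = 3.24×10⁻¹⁸ W = 3.24 aW

3.24 aW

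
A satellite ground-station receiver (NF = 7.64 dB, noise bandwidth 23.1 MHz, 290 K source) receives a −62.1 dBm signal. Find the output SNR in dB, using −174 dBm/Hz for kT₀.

30.6 dB

Noise floor: N = −174 + 10 log₁₀(B) + NF
10 log₁₀(2.31×10⁷) = 73.64 dB
N = −174 + 73.64 + 7.64 = −92.72 dBm
SNR = P_sig − N = −62.1 − (−92.72) = 30.62 dB → 30.6 dB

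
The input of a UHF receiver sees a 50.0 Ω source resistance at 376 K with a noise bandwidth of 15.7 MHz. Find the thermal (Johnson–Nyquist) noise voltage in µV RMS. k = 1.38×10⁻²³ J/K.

V_n = √(4kTRB)
4kTRB = 4 × 1.38×10⁻²³ × 376 × 5.00×10¹ × 1.57×10⁷ = 1.63×10⁻¹¹ V²
V_n = √(1.63×10⁻¹¹) = 4.04×10⁻⁶ V = 4.04 µV

4.04 µV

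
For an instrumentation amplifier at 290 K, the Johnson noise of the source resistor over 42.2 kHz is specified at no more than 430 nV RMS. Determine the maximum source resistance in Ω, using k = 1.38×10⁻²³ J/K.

Johnson–Nyquist: V_n = √(4kTRB) ⇒ R = V_n² / (4kTB)
4kTB = 4 × 1.38×10⁻²³ × 290 × 4.22×10⁴ = 6.76×10⁻¹⁶
R = (4.30×10⁻⁷)² / 6.76×10⁻¹⁶ = 2.74×10² Ω = 274 Ω

274 Ω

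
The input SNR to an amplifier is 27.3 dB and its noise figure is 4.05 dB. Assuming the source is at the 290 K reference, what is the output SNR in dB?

By definition F = SNR_in/SNR_out, so in dB: SNR_out = SNR_in − NF
SNR_out = 27.3 − 4.05 = 23.25 dB

23.25 dB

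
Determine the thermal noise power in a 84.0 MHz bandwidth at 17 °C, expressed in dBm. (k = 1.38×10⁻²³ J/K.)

T = 17 °C + 273.15 = 290.15 K
P_n = kTB = 1.38×10⁻²³ × 290.15 × 8.40×10⁷ = 3.36×10⁻¹³ W
In dBm: 10 log₁₀(3.36×10⁻¹³ / 10⁻³) = −94.7 dBm

−94.7 dBm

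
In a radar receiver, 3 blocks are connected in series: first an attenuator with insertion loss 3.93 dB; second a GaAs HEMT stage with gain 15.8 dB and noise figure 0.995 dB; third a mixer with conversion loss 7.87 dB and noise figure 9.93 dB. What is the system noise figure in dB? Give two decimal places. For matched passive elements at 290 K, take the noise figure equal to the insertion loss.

5.66 dB

Convert to linear (a loss of L dB is a gain of −L dB): F_i = 10^(NF_i/10), G_i = 10^(G_i,dB/10)
  Stage 1: F_1 = 10^(3.93/10) = 2.472, G_1 = 10^(−3.93/10) = 0.4046
  Stage 2: F_2 = 10^(0.995/10) = 1.257, G_2 = 10^(15.8/10) = 38.02
  Stage 3: F_3 = 10^(9.93/10) = 9.840, G_3 = 10^(−7.87/10) = 0.1633
Friis cascade:
  F = 2.472 + (1.257 − 1)/0.4046 + (9.840 − 1)/15.38 = 3.683
NF = 10 log₁₀(3.683) = 5.66 dB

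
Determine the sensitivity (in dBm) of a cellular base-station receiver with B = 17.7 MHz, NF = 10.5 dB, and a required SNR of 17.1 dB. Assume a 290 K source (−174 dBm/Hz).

Sensitivity = −174 + 10 log₁₀(B) + NF + SNR_min
= −174 + 72.48 + 10.5 + 17.1
= −73.92 dBm → −73.9 dBm

−73.9 dBm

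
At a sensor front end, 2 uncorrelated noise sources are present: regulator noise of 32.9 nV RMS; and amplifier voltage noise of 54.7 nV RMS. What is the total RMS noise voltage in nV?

Uncorrelated sources add in power (mean-square): V_tot = √(ΣV_i²)
V_tot = √[(3.29×10⁻⁸)² + (5.47×10⁻⁸)²] = 6.38×10⁻⁸ V = 63.8 nV

63.8 nV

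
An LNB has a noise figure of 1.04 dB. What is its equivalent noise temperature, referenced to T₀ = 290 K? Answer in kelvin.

F = 10^(1.04/10) = 1.27057
T_e = (F − 1)·T₀ = (1.27057 − 1) × 290 = 78.5 K

78.5 K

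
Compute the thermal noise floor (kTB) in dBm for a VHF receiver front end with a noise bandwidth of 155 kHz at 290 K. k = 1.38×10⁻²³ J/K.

−122.1 dBm

P_n = kTB = 1.38×10⁻²³ × 290 × 1.55×10⁵ = 6.20×10⁻¹⁶ W
In dBm: 10 log₁₀(6.20×10⁻¹⁶ / 10⁻³) = −122.1 dBm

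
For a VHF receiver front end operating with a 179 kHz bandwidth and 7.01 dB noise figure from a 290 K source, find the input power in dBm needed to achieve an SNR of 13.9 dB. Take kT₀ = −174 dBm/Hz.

−100.6 dBm

Sensitivity = −174 + 10 log₁₀(B) + NF + SNR_min
= −174 + 52.53 + 7.01 + 13.9
= −100.56 dBm → −100.6 dBm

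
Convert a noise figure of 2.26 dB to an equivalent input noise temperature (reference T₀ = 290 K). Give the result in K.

F = 10^(2.26/10) = 1.68267
T_e = (F − 1)·T₀ = (1.68267 − 1) × 290 = 198 K

198 K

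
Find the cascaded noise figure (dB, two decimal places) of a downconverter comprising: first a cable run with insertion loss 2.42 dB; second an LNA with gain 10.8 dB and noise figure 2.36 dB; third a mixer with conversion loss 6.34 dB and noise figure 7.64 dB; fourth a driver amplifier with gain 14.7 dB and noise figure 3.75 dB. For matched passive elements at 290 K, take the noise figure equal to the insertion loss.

6.59 dB

Convert to linear (a loss of L dB is a gain of −L dB): F_i = 10^(NF_i/10), G_i = 10^(G_i,dB/10)
  Stage 1: F_1 = 10^(2.42/10) = 1.746, G_1 = 10^(−2.42/10) = 0.5728
  Stage 2: F_2 = 10^(2.36/10) = 1.722, G_2 = 10^(10.8/10) = 12.02
  Stage 3: F_3 = 10^(7.64/10) = 5.808, G_3 = 10^(−6.34/10) = 0.2323
  Stage 4: F_4 = 10^(3.75/10) = 2.371, G_4 = 10^(14.7/10) = 29.51
Friis cascade:
  F = 1.746 + (1.722 − 1)/0.5728 + (5.808 − 1)/6.887 + (2.371 − 1)/1.600 = 4.562
NF = 10 log₁₀(4.562) = 6.59 dB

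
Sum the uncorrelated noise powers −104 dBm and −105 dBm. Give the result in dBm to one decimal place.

Convert to linear, add, convert back:
P₁ = 3.98×10⁻¹⁴ W, P₂ = 3.16×10⁻¹⁴ W
P_tot = 7.14×10⁻¹⁴ W → 10 log₁₀(P_tot / 10⁻³) = −101.5 dBm

−101.5 dBm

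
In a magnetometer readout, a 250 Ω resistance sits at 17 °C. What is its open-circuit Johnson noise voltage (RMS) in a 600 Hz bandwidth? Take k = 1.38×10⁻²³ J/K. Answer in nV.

49.0 nV

T = 17 °C + 273.15 = 290.15 K
V_n = √(4kTRB)
4kTRB = 4 × 1.38×10⁻²³ × 290.15 × 2.50×10² × 6.00×10² = 2.40×10⁻¹⁵ V²
V_n = √(2.40×10⁻¹⁵) = 4.90×10⁻⁸ V = 49.0 nV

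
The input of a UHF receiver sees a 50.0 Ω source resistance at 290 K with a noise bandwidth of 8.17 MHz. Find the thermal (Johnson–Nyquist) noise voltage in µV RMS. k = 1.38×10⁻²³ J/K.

2.56 µV

V_n = √(4kTRB)
4kTRB = 4 × 1.38×10⁻²³ × 290 × 5.00×10¹ × 8.17×10⁶ = 6.54×10⁻¹² V²
V_n = √(6.54×10⁻¹²) = 2.56×10⁻⁶ V = 2.56 µV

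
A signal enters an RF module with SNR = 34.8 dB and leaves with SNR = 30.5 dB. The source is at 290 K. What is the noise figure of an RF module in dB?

NF (dB) = SNR_in(dB) − SNR_out(dB) when the source is at T₀
NF = 34.8 − 30.5 = 4.3 dB

4.3 dB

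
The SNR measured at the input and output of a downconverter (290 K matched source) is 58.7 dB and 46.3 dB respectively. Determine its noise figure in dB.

NF (dB) = SNR_in(dB) − SNR_out(dB) when the source is at T₀
NF = 58.7 − 46.3 = 12.4 dB

12.4 dB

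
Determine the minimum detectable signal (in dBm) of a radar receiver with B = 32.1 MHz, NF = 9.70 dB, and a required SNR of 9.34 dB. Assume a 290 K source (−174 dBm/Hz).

Sensitivity = −174 + 10 log₁₀(B) + NF + SNR_min
= −174 + 75.07 + 9.70 + 9.34
= −79.89 dBm → −79.9 dBm

−79.9 dBm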